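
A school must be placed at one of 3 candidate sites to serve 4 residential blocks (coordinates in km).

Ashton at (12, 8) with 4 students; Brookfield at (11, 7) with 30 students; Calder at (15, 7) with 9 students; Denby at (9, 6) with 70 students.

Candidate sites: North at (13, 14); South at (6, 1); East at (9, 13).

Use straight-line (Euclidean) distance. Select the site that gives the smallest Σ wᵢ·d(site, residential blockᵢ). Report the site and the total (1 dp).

South, total 776.7 km

Total weighted distance at each candidate:
  North (13, 14): total = 934.4
  South (6, 1): total = 776.7
  East (9, 13): total = 779.4
Minimum is at South with total 776.7 km.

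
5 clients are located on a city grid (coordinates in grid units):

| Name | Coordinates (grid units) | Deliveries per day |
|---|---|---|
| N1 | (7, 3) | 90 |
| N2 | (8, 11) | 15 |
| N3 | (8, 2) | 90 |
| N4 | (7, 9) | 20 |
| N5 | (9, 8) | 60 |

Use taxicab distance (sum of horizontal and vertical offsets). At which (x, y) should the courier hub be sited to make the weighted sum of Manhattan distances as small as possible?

(8, 3)

Manhattan distance separates: Σwᵢ(|x−xᵢ|+|y−yᵢ|) = Σwᵢ|x−xᵢ| + Σwᵢ|y−yᵢ|, so x and y are optimised independently as 1-D weighted medians.
Total weight W = 275; half = 137.5.
x-coordinate, sorted with cumulative weight:
  x=7 (N1, w=90) cum 90
  x=7 (N4, w=20) cum 110
  x=8 (N2, w=15) cum 125
  x=8 (N3, w=90) cum 215  ← median
  x=9 (N5, w=60) cum 275
⇒ x* = 8
y-coordinate, sorted with cumulative weight:
  y=2 (N3, w=90) cum 90
  y=3 (N1, w=90) cum 180  ← median
  y=8 (N5, w=60) cum 240
  y=9 (N4, w=20) cum 260
  y=11 (N2, w=15) cum 275
⇒ y* = 3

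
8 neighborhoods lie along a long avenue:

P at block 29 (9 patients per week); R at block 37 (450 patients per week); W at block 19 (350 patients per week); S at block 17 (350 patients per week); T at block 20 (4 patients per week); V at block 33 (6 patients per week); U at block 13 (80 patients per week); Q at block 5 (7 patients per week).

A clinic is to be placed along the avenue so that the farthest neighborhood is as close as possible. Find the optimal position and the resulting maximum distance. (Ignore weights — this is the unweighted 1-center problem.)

The 1-center on a line is the midpoint of the two extreme points: leftmost at 5, rightmost at 37.
Optimal location = (5 + 37)/2 = 21; maximum distance = (37 − 5)/2 = 16.

location 21, max distance 16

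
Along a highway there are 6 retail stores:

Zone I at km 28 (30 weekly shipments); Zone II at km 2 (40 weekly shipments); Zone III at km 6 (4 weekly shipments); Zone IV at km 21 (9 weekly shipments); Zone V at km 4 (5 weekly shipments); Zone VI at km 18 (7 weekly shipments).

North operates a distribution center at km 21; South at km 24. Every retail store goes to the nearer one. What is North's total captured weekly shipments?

65

The indifferent point is the midpoint (21+24)/2 = 22.5; retail stores left of it (closer to North at 21) go to North, those right go to South.
  Zone II at 2 (w=40) → North
  Zone V at 4 (w=5) → North
  Zone III at 6 (w=4) → North
  Zone VI at 18 (w=7) → North
  Zone IV at 21 (w=9) → North
  Zone I at 28 (w=30) → South
North captures 65; South captures 30.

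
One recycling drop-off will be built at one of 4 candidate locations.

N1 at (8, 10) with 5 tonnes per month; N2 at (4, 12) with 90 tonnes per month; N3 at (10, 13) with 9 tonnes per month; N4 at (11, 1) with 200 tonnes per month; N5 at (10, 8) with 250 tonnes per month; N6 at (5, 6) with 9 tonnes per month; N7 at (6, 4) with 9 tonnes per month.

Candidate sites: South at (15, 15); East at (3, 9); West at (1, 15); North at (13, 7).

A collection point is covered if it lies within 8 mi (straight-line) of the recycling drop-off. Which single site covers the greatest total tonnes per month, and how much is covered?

Coverage radius r = 8 mi; a point is covered iff (Δx)²+(Δy)² ≤ 8² = 64.
  South (15, 15): covers {N3} → 9
  East (3, 9): covers {N1, N2, N5, N6, N7} → 363
  West (1, 15): covers {N2} → 90
  North (13, 7): covers {N1, N3, N4, N5, N7} → 473
Maximum coverage at North: 473 tonnes per month.

North, covering 473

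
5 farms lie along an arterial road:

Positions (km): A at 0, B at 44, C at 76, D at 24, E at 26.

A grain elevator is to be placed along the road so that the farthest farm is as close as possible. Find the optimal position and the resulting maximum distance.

location 38, max distance 38

The 1-center on a line is the midpoint of the two extreme points: leftmost at 0, rightmost at 76.
Optimal location = (0 + 76)/2 = 38; maximum distance = (76 − 0)/2 = 38.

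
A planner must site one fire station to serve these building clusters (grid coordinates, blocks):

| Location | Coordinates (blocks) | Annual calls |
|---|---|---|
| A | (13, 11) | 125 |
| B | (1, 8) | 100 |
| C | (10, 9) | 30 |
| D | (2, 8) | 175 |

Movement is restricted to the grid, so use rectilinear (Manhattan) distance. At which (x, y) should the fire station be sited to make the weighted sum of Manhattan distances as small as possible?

Manhattan distance separates: Σwᵢ(|x−xᵢ|+|y−yᵢ|) = Σwᵢ|x−xᵢ| + Σwᵢ|y−yᵢ|, so x and y are optimised independently as 1-D weighted medians.
Total weight W = 430; half = 215.
x-coordinate, sorted with cumulative weight:
  x=1 (B, w=100) cum 100
  x=2 (D, w=175) cum 275  ← median
  x=10 (C, w=30) cum 305
  x=13 (A, w=125) cum 430
⇒ x* = 2
y-coordinate, sorted with cumulative weight:
  y=8 (B, w=100) cum 100
  y=8 (D, w=175) cum 275  ← median
  y=9 (C, w=30) cum 305
  y=11 (A, w=125) cum 430
⇒ y* = 8

(2, 8)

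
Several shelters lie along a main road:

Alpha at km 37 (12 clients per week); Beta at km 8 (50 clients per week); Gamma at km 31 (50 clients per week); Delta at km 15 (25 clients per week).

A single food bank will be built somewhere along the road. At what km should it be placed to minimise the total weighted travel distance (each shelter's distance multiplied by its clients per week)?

x = 15

For a sum of weighted absolute distances on a line, the optimum is the weighted median (not the mean). Total weight W = 137; half-weight = 68.5.
Sort by position and accumulate weight:
  km 8 (Beta, w=50) → cum 50
  km 15 (Delta, w=25) → cum 75  ≥ 68.5 → median here
  km 31 (Gamma, w=50) → cum 125
  km 37 (Alpha, w=12) → cum 137
Optimal location: km 15.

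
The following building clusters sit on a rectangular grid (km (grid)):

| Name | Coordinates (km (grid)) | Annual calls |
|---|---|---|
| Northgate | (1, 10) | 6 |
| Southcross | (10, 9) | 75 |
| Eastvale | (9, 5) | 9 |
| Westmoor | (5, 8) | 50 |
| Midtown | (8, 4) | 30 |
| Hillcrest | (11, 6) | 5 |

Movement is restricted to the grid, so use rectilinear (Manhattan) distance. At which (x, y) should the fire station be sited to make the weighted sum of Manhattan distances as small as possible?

(9, 8)

Manhattan distance separates: Σwᵢ(|x−xᵢ|+|y−yᵢ|) = Σwᵢ|x−xᵢ| + Σwᵢ|y−yᵢ|, so x and y are optimised independently as 1-D weighted medians.
Total weight W = 175; half = 87.5.
x-coordinate, sorted with cumulative weight:
  x=1 (Northgate, w=6) cum 6
  x=5 (Westmoor, w=50) cum 56
  x=8 (Midtown, w=30) cum 86
  x=9 (Eastvale, w=9) cum 95  ← median
  x=10 (Southcross, w=75) cum 170
  x=11 (Hillcrest, w=5) cum 175
⇒ x* = 9
y-coordinate, sorted with cumulative weight:
  y=4 (Midtown, w=30) cum 30
  y=5 (Eastvale, w=9) cum 39
  y=6 (Hillcrest, w=5) cum 44
  y=8 (Westmoor, w=50) cum 94  ← median
  y=9 (Southcross, w=75) cum 169
  y=10 (Northgate, w=6) cum 175
⇒ y* = 8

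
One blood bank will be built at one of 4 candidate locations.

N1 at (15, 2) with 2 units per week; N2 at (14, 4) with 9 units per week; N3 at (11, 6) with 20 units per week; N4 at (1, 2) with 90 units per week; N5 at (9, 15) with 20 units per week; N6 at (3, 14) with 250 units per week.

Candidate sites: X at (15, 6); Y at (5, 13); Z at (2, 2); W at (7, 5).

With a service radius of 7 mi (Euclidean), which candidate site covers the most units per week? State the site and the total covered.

Coverage radius r = 7 mi; a point is covered iff (Δx)²+(Δy)² ≤ 7² = 49.
  X (15, 6): covers {N1, N2, N3} → 31
  Y (5, 13): covers {N5, N6} → 270
  Z (2, 2): covers {N4} → 90
  W (7, 5): covers {N3, N4} → 110
Maximum coverage at Y: 270 units per week.

Y, covering 270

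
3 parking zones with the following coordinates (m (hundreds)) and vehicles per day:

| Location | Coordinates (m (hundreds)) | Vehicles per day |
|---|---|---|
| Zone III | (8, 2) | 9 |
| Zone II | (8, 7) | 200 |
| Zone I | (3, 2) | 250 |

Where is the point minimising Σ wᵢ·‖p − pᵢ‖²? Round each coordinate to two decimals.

The minimiser of Σwᵢ‖p−pᵢ‖² is the weighted centroid p* = (Σwᵢpᵢ)/(Σwᵢ).
Σwᵢ = 459.
Σwᵢxᵢ = 9·8 + 200·8 + 250·3 = 2422.
Σwᵢyᵢ = 9·2 + 200·7 + 250·2 = 1918.
x* = 2422/459 = 5.28, y* = 1918/459 = 4.18.

(5.28, 4.18)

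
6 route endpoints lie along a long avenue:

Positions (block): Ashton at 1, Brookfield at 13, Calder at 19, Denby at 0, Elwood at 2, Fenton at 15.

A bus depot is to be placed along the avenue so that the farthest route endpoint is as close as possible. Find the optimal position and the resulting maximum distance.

location 9.5, max distance 9.5

The 1-center on a line is the midpoint of the two extreme points: leftmost at 0, rightmost at 19.
Optimal location = (0 + 19)/2 = 9.5; maximum distance = (19 − 0)/2 = 9.5.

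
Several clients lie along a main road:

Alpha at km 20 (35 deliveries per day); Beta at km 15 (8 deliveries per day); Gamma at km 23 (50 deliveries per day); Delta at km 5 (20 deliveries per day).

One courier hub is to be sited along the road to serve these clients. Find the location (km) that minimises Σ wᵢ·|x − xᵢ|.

x = 20

For a sum of weighted absolute distances on a line, the optimum is the weighted median (not the mean). Total weight W = 113; half-weight = 56.5.
Sort by position and accumulate weight:
  km 5 (Delta, w=20) → cum 20
  km 15 (Beta, w=8) → cum 28
  km 20 (Alpha, w=35) → cum 63  ≥ 56.5 → median here
  km 23 (Gamma, w=50) → cum 113
Optimal location: km 20.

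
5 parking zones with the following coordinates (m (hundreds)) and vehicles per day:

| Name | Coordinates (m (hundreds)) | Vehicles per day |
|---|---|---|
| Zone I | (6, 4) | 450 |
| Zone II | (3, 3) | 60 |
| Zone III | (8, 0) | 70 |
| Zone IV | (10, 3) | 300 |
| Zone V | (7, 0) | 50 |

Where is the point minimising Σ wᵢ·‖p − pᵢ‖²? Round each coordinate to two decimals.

The minimiser of Σwᵢ‖p−pᵢ‖² is the weighted centroid p* = (Σwᵢpᵢ)/(Σwᵢ).
Σwᵢ = 930.
Σwᵢxᵢ = 450·6 + 60·3 + 70·8 + 300·10 + 50·7 = 6790.
Σwᵢyᵢ = 450·4 + 60·3 + 70·0 + 300·3 + 50·0 = 2880.
x* = 6790/930 = 7.30, y* = 2880/930 = 3.10.

(7.30, 3.10)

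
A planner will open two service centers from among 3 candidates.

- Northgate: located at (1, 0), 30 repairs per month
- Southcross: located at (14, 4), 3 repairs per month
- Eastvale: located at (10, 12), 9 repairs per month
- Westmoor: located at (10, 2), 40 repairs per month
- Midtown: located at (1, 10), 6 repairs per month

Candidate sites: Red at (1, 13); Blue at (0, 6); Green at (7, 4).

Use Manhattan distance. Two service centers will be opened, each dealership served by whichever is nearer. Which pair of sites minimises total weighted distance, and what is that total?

{Blue, Green}, total 560

Evaluate every pair (each demand assigned to the nearer of the two):
  {Blue, Green}: total = 560
  {Red, Green}: total = 629
  {Red, Blue}: total = 926
Best pair: {Blue, Green} with total 560.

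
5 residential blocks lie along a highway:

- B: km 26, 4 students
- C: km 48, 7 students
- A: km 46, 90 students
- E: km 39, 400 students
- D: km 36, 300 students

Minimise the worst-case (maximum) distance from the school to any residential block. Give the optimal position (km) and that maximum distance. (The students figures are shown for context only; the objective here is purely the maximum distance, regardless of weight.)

The 1-center on a line is the midpoint of the two extreme points: leftmost at 26, rightmost at 48.
Optimal location = (26 + 48)/2 = 37; maximum distance = (48 − 26)/2 = 11.

location 37, max distance 11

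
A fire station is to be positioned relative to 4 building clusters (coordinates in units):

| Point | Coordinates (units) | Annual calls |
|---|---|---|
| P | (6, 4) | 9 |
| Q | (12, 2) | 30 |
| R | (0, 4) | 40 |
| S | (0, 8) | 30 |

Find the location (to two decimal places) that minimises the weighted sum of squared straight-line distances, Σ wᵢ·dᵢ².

The minimiser of Σwᵢ‖p−pᵢ‖² is the weighted centroid p* = (Σwᵢpᵢ)/(Σwᵢ).
Σwᵢ = 109.
Σwᵢxᵢ = 9·6 + 30·12 + 40·0 + 30·0 = 414.
Σwᵢyᵢ = 9·4 + 30·2 + 40·4 + 30·8 = 496.
x* = 414/109 = 3.80, y* = 496/109 = 4.55.

(3.80, 4.55)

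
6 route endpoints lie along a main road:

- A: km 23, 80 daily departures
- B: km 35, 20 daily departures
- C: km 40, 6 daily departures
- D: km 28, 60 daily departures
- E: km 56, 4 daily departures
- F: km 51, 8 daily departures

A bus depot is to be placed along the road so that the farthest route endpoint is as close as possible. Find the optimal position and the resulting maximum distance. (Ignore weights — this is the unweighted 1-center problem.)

The 1-center on a line is the midpoint of the two extreme points: leftmost at 23, rightmost at 56.
Optimal location = (23 + 56)/2 = 39.5; maximum distance = (56 − 23)/2 = 16.5.

location 39.5, max distance 16.5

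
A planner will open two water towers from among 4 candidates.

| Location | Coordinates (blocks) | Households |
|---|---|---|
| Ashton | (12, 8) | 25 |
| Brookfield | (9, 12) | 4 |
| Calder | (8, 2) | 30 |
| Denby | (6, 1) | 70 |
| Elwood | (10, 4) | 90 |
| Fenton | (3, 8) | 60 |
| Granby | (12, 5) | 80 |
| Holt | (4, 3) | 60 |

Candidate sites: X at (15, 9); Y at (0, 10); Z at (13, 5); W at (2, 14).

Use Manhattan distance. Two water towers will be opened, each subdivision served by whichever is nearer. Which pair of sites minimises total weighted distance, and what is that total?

{Y, Z}, total 2554

Evaluate every pair (each demand assigned to the nearer of the two):
  {Y, Z}: total = 2554
  {Z, W}: total = 2666
  {X, Z}: total = 3026
  {X, Y}: total = 4026
  {X, W}: total = 4406
  {Y, W}: total = 5676
Best pair: {Y, Z} with total 2554.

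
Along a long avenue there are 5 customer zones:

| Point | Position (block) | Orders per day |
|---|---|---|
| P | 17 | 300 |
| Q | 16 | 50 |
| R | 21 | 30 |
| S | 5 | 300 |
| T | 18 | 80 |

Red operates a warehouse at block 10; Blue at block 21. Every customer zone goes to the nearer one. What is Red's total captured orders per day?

300

The indifferent point is the midpoint (10+21)/2 = 15.5; customer zones left of it (closer to Red at 10) go to Red, those right go to Blue.
  S at 5 (w=300) → Red
  Q at 16 (w=50) → Blue
  P at 17 (w=300) → Blue
  T at 18 (w=80) → Blue
  R at 21 (w=30) → Blue
Red captures 300; Blue captures 460.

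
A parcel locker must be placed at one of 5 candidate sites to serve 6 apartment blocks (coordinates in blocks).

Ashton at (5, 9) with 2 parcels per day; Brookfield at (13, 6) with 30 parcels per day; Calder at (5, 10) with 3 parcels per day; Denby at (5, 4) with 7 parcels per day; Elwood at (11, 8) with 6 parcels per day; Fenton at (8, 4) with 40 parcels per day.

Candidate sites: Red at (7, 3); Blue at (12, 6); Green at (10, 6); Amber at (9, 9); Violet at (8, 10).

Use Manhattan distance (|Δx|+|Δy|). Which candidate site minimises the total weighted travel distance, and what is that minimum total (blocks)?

Total weighted distance at each candidate:
  Red (7, 3): total = 468
  Blue (12, 6): total = 404
  Green (10, 6): total = 360
  Amber (9, 9): total = 554
  Violet (8, 10): total = 620
Minimum is at Green with total 360 blocks.

Green, total 360 blocks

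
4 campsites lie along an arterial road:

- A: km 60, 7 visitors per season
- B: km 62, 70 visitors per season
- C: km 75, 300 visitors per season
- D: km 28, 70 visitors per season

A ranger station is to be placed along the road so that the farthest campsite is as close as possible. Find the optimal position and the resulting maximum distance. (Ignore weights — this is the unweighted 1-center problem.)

location 51.5, max distance 23.5

The 1-center on a line is the midpoint of the two extreme points: leftmost at 28, rightmost at 75.
Optimal location = (28 + 75)/2 = 51.5; maximum distance = (75 − 28)/2 = 23.5.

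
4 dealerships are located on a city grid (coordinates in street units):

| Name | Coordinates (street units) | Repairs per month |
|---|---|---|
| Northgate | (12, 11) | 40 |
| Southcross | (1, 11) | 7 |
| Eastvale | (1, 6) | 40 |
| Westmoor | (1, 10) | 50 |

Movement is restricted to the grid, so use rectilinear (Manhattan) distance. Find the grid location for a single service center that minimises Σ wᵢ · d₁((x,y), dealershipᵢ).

Manhattan distance separates: Σwᵢ(|x−xᵢ|+|y−yᵢ|) = Σwᵢ|x−xᵢ| + Σwᵢ|y−yᵢ|, so x and y are optimised independently as 1-D weighted medians.
Total weight W = 137; half = 68.5.
x-coordinate, sorted with cumulative weight:
  x=1 (Southcross, w=7) cum 7
  x=1 (Eastvale, w=40) cum 47
  x=1 (Westmoor, w=50) cum 97  ← median
  x=12 (Northgate, w=40) cum 137
⇒ x* = 1
y-coordinate, sorted with cumulative weight:
  y=6 (Eastvale, w=40) cum 40
  y=10 (Westmoor, w=50) cum 90  ← median
  y=11 (Northgate, w=40) cum 130
  y=11 (Southcross, w=7) cum 137
⇒ y* = 10

(1, 10)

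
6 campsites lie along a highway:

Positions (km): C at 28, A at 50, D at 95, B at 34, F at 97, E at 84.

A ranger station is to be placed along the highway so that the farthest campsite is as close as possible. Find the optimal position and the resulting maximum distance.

location 62.5, max distance 34.5

The 1-center on a line is the midpoint of the two extreme points: leftmost at 28, rightmost at 97.
Optimal location = (28 + 97)/2 = 62.5; maximum distance = (97 − 28)/2 = 34.5.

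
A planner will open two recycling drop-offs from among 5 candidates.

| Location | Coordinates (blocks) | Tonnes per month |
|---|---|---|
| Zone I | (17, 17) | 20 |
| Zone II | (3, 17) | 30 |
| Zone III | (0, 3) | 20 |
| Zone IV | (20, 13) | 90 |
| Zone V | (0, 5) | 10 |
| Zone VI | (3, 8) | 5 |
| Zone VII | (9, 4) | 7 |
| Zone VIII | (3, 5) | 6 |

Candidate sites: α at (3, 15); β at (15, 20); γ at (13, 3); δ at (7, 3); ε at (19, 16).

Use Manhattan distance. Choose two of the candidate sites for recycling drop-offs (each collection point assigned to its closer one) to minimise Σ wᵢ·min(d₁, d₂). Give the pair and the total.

Evaluate every pair (each demand assigned to the nearer of the two):
  {α, ε}: total = 1124
  {δ, ε}: total = 1262
  {γ, ε}: total = 1522
  {α, β}: total = 1884
  {β, δ}: total = 1962
  {β, γ}: total = 2222
  {β, ε}: total = 2246
  {α, δ}: total = 2412
  {α, γ}: total = 2430
  {γ, δ}: total = 2762
Best pair: {α, ε} with total 1124.

{α, ε}, total 1124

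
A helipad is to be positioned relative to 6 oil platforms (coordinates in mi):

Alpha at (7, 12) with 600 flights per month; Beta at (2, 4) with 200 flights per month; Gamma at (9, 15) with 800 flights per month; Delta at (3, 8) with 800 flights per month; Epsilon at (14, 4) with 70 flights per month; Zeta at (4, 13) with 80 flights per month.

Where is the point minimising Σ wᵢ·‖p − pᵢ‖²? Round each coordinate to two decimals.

The minimiser of Σwᵢ‖p−pᵢ‖² is the weighted centroid p* = (Σwᵢpᵢ)/(Σwᵢ).
Σwᵢ = 2550.
Σwᵢxᵢ = 600·7 + 200·2 + 800·9 + 800·3 + 70·14 + 80·4 = 15500.
Σwᵢyᵢ = 600·12 + 200·4 + 800·15 + 800·8 + 70·4 + 80·13 = 27720.
x* = 15500/2550 = 6.08, y* = 27720/2550 = 10.87.

(6.08, 10.87)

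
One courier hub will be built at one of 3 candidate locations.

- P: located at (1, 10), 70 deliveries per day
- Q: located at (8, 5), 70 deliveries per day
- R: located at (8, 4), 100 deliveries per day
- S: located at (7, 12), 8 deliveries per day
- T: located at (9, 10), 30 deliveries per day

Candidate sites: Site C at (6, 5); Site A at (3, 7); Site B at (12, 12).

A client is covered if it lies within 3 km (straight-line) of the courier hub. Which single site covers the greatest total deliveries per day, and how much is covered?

Coverage radius r = 3 km; a point is covered iff (Δx)²+(Δy)² ≤ 3² = 9.
  Site C (6, 5): covers {Q, R} → 170
  Site A (3, 7): covers {none} → 0
  Site B (12, 12): covers {none} → 0
Maximum coverage at Site C: 170 deliveries per day.

Site C, covering 170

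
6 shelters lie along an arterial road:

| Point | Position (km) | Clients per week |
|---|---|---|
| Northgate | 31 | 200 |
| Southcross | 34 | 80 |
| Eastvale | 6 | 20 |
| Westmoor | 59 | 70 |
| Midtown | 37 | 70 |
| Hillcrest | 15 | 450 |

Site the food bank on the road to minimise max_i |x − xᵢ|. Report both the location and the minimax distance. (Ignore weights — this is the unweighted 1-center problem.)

The 1-center on a line is the midpoint of the two extreme points: leftmost at 6, rightmost at 59.
Optimal location = (6 + 59)/2 = 32.5; maximum distance = (59 − 6)/2 = 26.5.

location 32.5, max distance 26.5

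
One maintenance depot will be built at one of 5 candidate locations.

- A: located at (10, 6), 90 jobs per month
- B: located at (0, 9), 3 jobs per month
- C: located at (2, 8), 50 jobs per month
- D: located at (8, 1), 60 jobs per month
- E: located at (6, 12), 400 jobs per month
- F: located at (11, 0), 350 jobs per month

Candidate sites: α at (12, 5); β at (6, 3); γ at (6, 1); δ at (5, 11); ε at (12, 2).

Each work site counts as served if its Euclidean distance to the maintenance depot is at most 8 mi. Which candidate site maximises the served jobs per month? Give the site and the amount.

β, covering 550

Coverage radius r = 8 mi; a point is covered iff (Δx)²+(Δy)² ≤ 8² = 64.
  α (12, 5): covers {A, D, F} → 500
  β (6, 3): covers {A, C, D, F} → 550
  γ (6, 1): covers {A, D, F} → 500
  δ (5, 11): covers {A, B, C, E} → 543
  ε (12, 2): covers {A, D, F} → 500
Maximum coverage at β: 550 jobs per month.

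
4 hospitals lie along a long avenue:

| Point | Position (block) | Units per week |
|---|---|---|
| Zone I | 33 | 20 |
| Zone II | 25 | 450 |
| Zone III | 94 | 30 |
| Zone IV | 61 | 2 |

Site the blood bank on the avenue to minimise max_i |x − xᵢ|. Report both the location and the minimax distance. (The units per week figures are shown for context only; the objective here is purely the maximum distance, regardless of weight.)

The 1-center on a line is the midpoint of the two extreme points: leftmost at 25, rightmost at 94.
Optimal location = (25 + 94)/2 = 59.5; maximum distance = (94 − 25)/2 = 34.5.

location 59.5, max distance 34.5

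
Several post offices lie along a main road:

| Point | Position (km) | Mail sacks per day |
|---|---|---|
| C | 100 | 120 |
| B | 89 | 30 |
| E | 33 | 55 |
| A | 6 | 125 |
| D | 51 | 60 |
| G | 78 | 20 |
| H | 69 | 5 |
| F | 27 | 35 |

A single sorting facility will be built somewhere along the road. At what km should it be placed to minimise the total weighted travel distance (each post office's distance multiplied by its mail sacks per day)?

For a sum of weighted absolute distances on a line, the optimum is the weighted median (not the mean). Total weight W = 450; half-weight = 225.
Sort by position and accumulate weight:
  km 6 (A, w=125) → cum 125
  km 27 (F, w=35) → cum 160
  km 33 (E, w=55) → cum 215
  km 51 (D, w=60) → cum 275  ≥ 225 → median here
  km 69 (H, w=5) → cum 280
  km 78 (G, w=20) → cum 300
  km 89 (B, w=30) → cum 330
  km 100 (C, w=120) → cum 450
Optimal location: km 51.

x = 51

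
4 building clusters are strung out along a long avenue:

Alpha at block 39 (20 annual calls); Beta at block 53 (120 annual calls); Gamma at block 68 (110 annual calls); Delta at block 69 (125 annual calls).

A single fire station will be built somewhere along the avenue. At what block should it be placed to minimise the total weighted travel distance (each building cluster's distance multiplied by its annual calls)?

For a sum of weighted absolute distances on a line, the optimum is the weighted median (not the mean). Total weight W = 375; half-weight = 187.5.
Sort by position and accumulate weight:
  block 39 (Alpha, w=20) → cum 20
  block 53 (Beta, w=120) → cum 140
  block 68 (Gamma, w=110) → cum 250  ≥ 187.5 → median here
  block 69 (Delta, w=125) → cum 375
Optimal location: block 68.

x = 68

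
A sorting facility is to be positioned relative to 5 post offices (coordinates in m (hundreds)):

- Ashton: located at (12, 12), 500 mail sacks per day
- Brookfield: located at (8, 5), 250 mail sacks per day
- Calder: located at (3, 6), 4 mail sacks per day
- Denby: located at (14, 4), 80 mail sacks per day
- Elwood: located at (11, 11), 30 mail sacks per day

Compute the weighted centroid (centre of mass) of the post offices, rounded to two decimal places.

(10.95, 9.17)

The minimiser of Σwᵢ‖p−pᵢ‖² is the weighted centroid p* = (Σwᵢpᵢ)/(Σwᵢ).
Σwᵢ = 864.
Σwᵢxᵢ = 500·12 + 250·8 + 4·3 + 80·14 + 30·11 = 9462.
Σwᵢyᵢ = 500·12 + 250·5 + 4·6 + 80·4 + 30·11 = 7924.
x* = 9462/864 = 10.95, y* = 7924/864 = 9.17.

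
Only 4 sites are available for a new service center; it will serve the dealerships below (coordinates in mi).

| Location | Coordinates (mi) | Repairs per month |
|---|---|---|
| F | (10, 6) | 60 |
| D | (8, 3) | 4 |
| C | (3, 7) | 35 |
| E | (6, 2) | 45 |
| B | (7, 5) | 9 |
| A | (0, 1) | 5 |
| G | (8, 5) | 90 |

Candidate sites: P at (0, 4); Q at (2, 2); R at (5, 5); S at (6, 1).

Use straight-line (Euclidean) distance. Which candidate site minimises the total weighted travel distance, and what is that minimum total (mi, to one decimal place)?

Total weighted distance at each candidate:
  P (0, 4): total = 1881.5
  Q (2, 2): total = 1586.9
  R (5, 5): total = 881.7
  S (6, 1): total = 1144.9
Minimum is at R with total 881.7 mi.

R, total 881.7 mi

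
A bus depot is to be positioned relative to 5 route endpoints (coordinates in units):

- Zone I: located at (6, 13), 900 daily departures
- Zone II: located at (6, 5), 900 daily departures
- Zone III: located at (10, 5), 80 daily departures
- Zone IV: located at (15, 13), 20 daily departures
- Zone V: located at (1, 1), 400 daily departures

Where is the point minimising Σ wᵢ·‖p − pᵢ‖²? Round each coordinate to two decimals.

(5.35, 7.50)

The minimiser of Σwᵢ‖p−pᵢ‖² is the weighted centroid p* = (Σwᵢpᵢ)/(Σwᵢ).
Σwᵢ = 2300.
Σwᵢxᵢ = 900·6 + 900·6 + 80·10 + 20·15 + 400·1 = 12300.
Σwᵢyᵢ = 900·13 + 900·5 + 80·5 + 20·13 + 400·1 = 17260.
x* = 12300/2300 = 5.35, y* = 17260/2300 = 7.50.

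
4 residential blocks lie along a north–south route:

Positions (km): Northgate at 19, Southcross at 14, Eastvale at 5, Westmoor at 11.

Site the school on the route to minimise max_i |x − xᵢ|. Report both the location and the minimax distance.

location 12, max distance 7

The 1-center on a line is the midpoint of the two extreme points: leftmost at 5, rightmost at 19.
Optimal location = (5 + 19)/2 = 12; maximum distance = (19 − 5)/2 = 7.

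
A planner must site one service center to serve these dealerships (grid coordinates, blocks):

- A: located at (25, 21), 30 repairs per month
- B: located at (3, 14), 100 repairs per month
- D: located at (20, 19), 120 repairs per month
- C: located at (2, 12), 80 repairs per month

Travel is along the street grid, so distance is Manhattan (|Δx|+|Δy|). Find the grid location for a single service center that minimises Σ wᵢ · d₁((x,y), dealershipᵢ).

Manhattan distance separates: Σwᵢ(|x−xᵢ|+|y−yᵢ|) = Σwᵢ|x−xᵢ| + Σwᵢ|y−yᵢ|, so x and y are optimised independently as 1-D weighted medians.
Total weight W = 330; half = 165.
x-coordinate, sorted with cumulative weight:
  x=2 (C, w=80) cum 80
  x=3 (B, w=100) cum 180  ← median
  x=20 (D, w=120) cum 300
  x=25 (A, w=30) cum 330
⇒ x* = 3
y-coordinate, sorted with cumulative weight:
  y=12 (C, w=80) cum 80
  y=14 (B, w=100) cum 180  ← median
  y=19 (D, w=120) cum 300
  y=21 (A, w=30) cum 330
⇒ y* = 14

(3, 14)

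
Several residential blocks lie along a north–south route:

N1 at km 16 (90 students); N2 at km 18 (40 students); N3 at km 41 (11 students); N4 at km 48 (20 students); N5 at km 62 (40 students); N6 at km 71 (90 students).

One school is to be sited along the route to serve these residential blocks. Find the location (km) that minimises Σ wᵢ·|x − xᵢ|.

x = 48

For a sum of weighted absolute distances on a line, the optimum is the weighted median (not the mean). Total weight W = 291; half-weight = 145.5.
Sort by position and accumulate weight:
  km 16 (N1, w=90) → cum 90
  km 18 (N2, w=40) → cum 130
  km 41 (N3, w=11) → cum 141
  km 48 (N4, w=20) → cum 161  ≥ 145.5 → median here
  km 62 (N5, w=40) → cum 201
  km 71 (N6, w=90) → cum 291
Optimal location: km 48.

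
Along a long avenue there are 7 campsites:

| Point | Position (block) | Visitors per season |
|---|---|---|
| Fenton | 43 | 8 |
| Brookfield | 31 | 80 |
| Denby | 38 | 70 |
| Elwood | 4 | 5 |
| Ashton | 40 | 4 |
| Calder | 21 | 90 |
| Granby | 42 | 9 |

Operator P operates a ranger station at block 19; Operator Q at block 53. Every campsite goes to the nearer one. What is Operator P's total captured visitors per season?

175

The indifferent point is the midpoint (19+53)/2 = 36; campsites left of it (closer to Operator P at 19) go to Operator P, those right go to Operator Q.
  Elwood at 4 (w=5) → Operator P
  Calder at 21 (w=90) → Operator P
  Brookfield at 31 (w=80) → Operator P
  Denby at 38 (w=70) → Operator Q
  Ashton at 40 (w=4) → Operator Q
  Granby at 42 (w=9) → Operator Q
  Fenton at 43 (w=8) → Operator Q
Operator P captures 175; Operator Q captures 91.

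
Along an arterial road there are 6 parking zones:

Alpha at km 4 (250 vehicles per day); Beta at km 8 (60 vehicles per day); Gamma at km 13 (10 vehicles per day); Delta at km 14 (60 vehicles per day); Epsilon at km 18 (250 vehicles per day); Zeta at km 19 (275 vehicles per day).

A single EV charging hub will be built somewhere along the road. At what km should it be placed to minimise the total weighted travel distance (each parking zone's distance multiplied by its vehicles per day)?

For a sum of weighted absolute distances on a line, the optimum is the weighted median (not the mean). Total weight W = 905; half-weight = 452.5.
Sort by position and accumulate weight:
  km 4 (Alpha, w=250) → cum 250
  km 8 (Beta, w=60) → cum 310
  km 13 (Gamma, w=10) → cum 320
  km 14 (Delta, w=60) → cum 380
  km 18 (Epsilon, w=250) → cum 630  ≥ 452.5 → median here
  km 19 (Zeta, w=275) → cum 905
Optimal location: km 18.

x = 18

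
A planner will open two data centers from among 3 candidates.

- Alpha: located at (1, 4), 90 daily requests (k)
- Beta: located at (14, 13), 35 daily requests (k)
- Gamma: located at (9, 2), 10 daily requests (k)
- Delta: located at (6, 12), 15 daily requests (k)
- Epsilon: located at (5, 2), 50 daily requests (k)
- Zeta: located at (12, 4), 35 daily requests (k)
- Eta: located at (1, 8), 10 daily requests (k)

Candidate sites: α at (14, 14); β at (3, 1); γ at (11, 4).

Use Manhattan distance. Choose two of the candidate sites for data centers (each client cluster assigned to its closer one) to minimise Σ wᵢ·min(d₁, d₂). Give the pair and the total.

{α, β}, total 1365

Evaluate every pair (each demand assigned to the nearer of the two):
  {α, β}: total = 1365
  {β, γ}: total = 1380
  {α, γ}: total = 1700
Best pair: {α, β} with total 1365.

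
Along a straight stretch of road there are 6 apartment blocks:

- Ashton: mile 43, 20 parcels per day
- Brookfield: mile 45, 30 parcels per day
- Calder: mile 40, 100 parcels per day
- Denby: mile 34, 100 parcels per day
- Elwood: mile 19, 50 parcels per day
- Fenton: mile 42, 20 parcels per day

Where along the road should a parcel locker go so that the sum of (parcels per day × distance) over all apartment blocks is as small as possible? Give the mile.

For a sum of weighted absolute distances on a line, the optimum is the weighted median (not the mean). Total weight W = 320; half-weight = 160.
Sort by position and accumulate weight:
  mile 19 (Elwood, w=50) → cum 50
  mile 34 (Denby, w=100) → cum 150
  mile 40 (Calder, w=100) → cum 250  ≥ 160 → median here
  mile 42 (Fenton, w=20) → cum 270
  mile 43 (Ashton, w=20) → cum 290
  mile 45 (Brookfield, w=30) → cum 320
Optimal location: mile 40.

x = 40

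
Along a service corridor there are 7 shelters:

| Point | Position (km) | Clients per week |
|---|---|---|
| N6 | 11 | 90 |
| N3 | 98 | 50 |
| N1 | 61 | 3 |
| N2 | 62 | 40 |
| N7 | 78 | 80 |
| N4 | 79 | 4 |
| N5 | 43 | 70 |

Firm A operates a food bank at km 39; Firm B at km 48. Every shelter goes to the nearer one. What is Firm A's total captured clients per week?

160

The indifferent point is the midpoint (39+48)/2 = 43.5; shelters left of it (closer to Firm A at 39) go to Firm A, those right go to Firm B.
  N6 at 11 (w=90) → Firm A
  N5 at 43 (w=70) → Firm A
  N1 at 61 (w=3) → Firm B
  N2 at 62 (w=40) → Firm B
  N7 at 78 (w=80) → Firm B
  N4 at 79 (w=4) → Firm B
  N3 at 98 (w=50) → Firm B
Firm A captures 160; Firm B captures 177.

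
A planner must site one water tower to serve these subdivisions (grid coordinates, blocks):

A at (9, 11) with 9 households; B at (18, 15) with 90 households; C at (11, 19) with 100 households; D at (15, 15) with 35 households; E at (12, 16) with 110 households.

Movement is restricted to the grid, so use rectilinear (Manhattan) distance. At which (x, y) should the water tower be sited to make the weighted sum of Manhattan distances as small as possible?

Manhattan distance separates: Σwᵢ(|x−xᵢ|+|y−yᵢ|) = Σwᵢ|x−xᵢ| + Σwᵢ|y−yᵢ|, so x and y are optimised independently as 1-D weighted medians.
Total weight W = 344; half = 172.
x-coordinate, sorted with cumulative weight:
  x=9 (A, w=9) cum 9
  x=11 (C, w=100) cum 109
  x=12 (E, w=110) cum 219  ← median
  x=15 (D, w=35) cum 254
  x=18 (B, w=90) cum 344
⇒ x* = 12
y-coordinate, sorted with cumulative weight:
  y=11 (A, w=9) cum 9
  y=15 (B, w=90) cum 99
  y=15 (D, w=35) cum 134
  y=16 (E, w=110) cum 244  ← median
  y=19 (C, w=100) cum 344
⇒ y* = 16

(12, 16)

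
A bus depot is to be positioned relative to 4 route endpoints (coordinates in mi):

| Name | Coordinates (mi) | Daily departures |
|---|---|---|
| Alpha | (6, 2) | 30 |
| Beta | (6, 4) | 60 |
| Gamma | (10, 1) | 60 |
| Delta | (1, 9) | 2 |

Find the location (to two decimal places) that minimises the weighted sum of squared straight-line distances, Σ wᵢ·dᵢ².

(7.51, 2.49)

The minimiser of Σwᵢ‖p−pᵢ‖² is the weighted centroid p* = (Σwᵢpᵢ)/(Σwᵢ).
Σwᵢ = 152.
Σwᵢxᵢ = 30·6 + 60·6 + 60·10 + 2·1 = 1142.
Σwᵢyᵢ = 30·2 + 60·4 + 60·1 + 2·9 = 378.
x* = 1142/152 = 7.51, y* = 378/152 = 2.49.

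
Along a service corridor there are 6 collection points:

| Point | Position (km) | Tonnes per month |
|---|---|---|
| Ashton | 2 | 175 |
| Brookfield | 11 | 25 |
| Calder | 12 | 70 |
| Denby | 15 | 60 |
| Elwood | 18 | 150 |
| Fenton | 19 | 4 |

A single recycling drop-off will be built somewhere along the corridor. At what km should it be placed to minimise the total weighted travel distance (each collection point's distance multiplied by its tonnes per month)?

For a sum of weighted absolute distances on a line, the optimum is the weighted median (not the mean). Total weight W = 484; half-weight = 242.
Sort by position and accumulate weight:
  km 2 (Ashton, w=175) → cum 175
  km 11 (Brookfield, w=25) → cum 200
  km 12 (Calder, w=70) → cum 270  ≥ 242 → median here
  km 15 (Denby, w=60) → cum 330
  km 18 (Elwood, w=150) → cum 480
  km 19 (Fenton, w=4) → cum 484
Optimal location: km 12.

x = 12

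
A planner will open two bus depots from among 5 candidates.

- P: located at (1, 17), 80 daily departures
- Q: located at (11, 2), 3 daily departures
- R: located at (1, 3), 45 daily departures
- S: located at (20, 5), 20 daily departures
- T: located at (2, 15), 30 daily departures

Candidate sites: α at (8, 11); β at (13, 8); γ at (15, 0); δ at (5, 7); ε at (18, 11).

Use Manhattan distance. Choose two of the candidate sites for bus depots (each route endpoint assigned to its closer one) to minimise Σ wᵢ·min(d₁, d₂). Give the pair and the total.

Evaluate every pair (each demand assigned to the nearer of the two):
  {δ, ε}: total = 2003
  {γ, δ}: total = 2028
  {β, δ}: total = 2034
  {α, δ}: total = 2073
  {α, ε}: total = 2211
  {α, γ}: total = 2233
  {α, β}: total = 2239
  {β, ε}: total = 3169
  {β, γ}: total = 3203
  {γ, ε}: total = 3383
Best pair: {δ, ε} with total 2003.

{δ, ε}, total 2003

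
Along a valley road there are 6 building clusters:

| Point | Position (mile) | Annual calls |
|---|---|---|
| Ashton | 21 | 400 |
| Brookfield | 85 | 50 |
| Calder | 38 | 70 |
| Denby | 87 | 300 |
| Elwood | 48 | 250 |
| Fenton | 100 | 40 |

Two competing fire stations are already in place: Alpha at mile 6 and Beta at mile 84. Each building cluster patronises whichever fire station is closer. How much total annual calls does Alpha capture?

470

The indifferent point is the midpoint (6+84)/2 = 45; building clusters left of it (closer to Alpha at 6) go to Alpha, those right go to Beta.
  Ashton at 21 (w=400) → Alpha
  Calder at 38 (w=70) → Alpha
  Elwood at 48 (w=250) → Beta
  Brookfield at 85 (w=50) → Beta
  Denby at 87 (w=300) → Beta
  Fenton at 100 (w=40) → Beta
Alpha captures 470; Beta captures 640.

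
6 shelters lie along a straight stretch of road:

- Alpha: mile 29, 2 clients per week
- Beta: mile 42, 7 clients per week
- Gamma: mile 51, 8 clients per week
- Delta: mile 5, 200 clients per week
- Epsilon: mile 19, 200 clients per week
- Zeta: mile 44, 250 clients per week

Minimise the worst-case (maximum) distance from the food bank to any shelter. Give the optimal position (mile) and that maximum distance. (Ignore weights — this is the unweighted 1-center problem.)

location 28, max distance 23

The 1-center on a line is the midpoint of the two extreme points: leftmost at 5, rightmost at 51.
Optimal location = (5 + 51)/2 = 28; maximum distance = (51 − 5)/2 = 23.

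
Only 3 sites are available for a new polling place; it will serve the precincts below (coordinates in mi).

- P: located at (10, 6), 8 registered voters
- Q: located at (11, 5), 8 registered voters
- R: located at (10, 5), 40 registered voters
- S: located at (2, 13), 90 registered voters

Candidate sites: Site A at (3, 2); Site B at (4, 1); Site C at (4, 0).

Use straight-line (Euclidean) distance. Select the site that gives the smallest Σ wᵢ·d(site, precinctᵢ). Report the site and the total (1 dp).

Total weighted distance at each candidate:
  Site A (3, 2): total = 1431.6
  Site B (4, 1): total = 1510.3
  Site C (4, 0): total = 1632.9
Minimum is at Site A with total 1431.6 mi.

Site A, total 1431.6 mi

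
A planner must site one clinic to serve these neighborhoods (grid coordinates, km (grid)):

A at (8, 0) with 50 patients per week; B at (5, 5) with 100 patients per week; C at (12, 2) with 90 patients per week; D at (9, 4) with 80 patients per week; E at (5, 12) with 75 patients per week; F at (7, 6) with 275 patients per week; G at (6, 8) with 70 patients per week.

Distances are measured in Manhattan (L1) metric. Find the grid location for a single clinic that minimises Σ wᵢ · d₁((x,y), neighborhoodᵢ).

(7, 6)

Manhattan distance separates: Σwᵢ(|x−xᵢ|+|y−yᵢ|) = Σwᵢ|x−xᵢ| + Σwᵢ|y−yᵢ|, so x and y are optimised independently as 1-D weighted medians.
Total weight W = 740; half = 370.
x-coordinate, sorted with cumulative weight:
  x=5 (B, w=100) cum 100
  x=5 (E, w=75) cum 175
  x=6 (G, w=70) cum 245
  x=7 (F, w=275) cum 520  ← median
  x=8 (A, w=50) cum 570
  x=9 (D, w=80) cum 650
  x=12 (C, w=90) cum 740
⇒ x* = 7
y-coordinate, sorted with cumulative weight:
  y=0 (A, w=50) cum 50
  y=2 (C, w=90) cum 140
  y=4 (D, w=80) cum 220
  y=5 (B, w=100) cum 320
  y=6 (F, w=275) cum 595  ← median
  y=8 (G, w=70) cum 665
  y=12 (E, w=75) cum 740
⇒ y* = 6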